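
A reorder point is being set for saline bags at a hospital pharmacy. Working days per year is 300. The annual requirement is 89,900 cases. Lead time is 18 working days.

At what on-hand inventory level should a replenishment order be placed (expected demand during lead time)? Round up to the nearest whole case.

5,394 cases

Daily demand d = 89,900 / 300 = 299.667 cases/day
Demand during lead time = 299.667 × 18 = 5,394.00
Reorder point = 5,394.00 → round up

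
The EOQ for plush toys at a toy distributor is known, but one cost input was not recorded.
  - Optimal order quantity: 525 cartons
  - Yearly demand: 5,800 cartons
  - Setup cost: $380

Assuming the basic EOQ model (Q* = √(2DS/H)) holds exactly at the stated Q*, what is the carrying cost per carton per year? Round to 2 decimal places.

Since Q* = (2DS/H)^½, squaring gives Q*²·H = 2DS.
H = 2DS / Q² = 2 × 5,800 × 380 / 525² = 15.9927

$15.99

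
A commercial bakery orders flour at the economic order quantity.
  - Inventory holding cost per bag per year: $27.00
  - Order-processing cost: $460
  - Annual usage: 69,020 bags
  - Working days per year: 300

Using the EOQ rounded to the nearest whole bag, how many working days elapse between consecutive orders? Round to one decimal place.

6.7 days

Q* = √(2·D·S / H) = √(2·69,020·460 / 27) = √2,351,792.6 ≈ 1,533.56 → Q = 1,534 bags
Days between orders = 300 / (D/Q) = 300 / 44.993 ≈ 6.668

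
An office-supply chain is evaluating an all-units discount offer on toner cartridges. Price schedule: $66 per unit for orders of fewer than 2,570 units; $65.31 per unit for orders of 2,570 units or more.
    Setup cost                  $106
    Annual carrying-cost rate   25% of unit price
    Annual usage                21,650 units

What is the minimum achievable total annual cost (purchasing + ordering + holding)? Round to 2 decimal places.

H₁ = 25%×$66 = $16.5000;  H₂ = 25%×$65.31 = $16.3275
EOQ₁ = √(2×21,650×106/16.5000) = 527.42  (< 2,570, feasible at tier 1)
EOQ₂ = √(2×21,650×106/16.3275) = 530.20  (< 2,570 → use Q = 2,570 at tier-2 price)
TC(tier 1 (EOQ₁), Q≈527.4) = $1,437,602.40
TC(tier 2, Q≈2,570.0) = $1,435,835.29
Minimum at tier 2: $1,435,835.29

$1,435,835.29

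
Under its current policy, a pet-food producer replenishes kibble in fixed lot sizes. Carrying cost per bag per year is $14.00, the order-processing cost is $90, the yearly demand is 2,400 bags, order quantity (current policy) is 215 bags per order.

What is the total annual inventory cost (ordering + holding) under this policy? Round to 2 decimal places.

$2,509.65

Annual ordering cost = (D/Q)·S = (2,400/215) × 90 = $1,004.65
Annual holding cost  = (Q/2)·H = (215/2) × 14 = $1,505.00
Total = $1,004.65 + $1,505.00 = $2,509.65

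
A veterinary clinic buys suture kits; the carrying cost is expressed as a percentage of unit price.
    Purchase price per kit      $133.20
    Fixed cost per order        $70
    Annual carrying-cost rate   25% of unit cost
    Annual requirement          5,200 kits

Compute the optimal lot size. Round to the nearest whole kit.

148 kits

Holding cost per kit per year: H = 25% × $133.2 = $33.3000
Q* = √(2·D·S / H) = √(2·5,200·70 / 33.3) = √21,861.9 ≈ 147.86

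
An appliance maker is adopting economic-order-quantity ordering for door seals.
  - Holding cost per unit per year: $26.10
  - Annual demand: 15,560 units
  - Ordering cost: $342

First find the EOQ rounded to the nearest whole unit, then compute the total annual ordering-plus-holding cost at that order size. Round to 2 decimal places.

$16,666.84

Optimal lot size Q* = (2 × 15,560 × $342 / $26.1)^½ ≈ 638.58 → Q = 639 units
Orders/yr = 15,560/639 = 24.351; ordering cost = 24.351 × $342 = $8,327.89
Average inventory = 639/2 = 319.5; holding cost = 319.5 × $26.1 = $8,338.95
Total = $8,327.89 + $8,338.95 = $16,666.84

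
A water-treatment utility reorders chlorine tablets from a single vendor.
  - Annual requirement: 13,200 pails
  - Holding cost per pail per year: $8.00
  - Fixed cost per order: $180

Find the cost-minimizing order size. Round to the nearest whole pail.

Q* = √(2·D·S / H) = √(2·13,200·180 / 8) = √594,000.0 ≈ 770.71

771 pails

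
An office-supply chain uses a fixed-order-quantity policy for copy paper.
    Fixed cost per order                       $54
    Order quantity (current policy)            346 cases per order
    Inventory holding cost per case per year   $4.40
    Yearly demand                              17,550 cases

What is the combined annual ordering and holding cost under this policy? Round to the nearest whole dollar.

Orders/yr = 17,550/346 = 50.723; ordering cost = 50.723 × $54 = $2,739.02
Average inventory = 346/2 = 173; holding cost = 173 × $4.4 = $761.20
Total = $2,739.02 + $761.20 = $3,500.22

$3,500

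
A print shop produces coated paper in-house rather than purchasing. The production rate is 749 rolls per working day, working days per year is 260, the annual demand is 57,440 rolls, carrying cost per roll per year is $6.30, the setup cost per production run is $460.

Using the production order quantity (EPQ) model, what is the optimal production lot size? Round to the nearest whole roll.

d = 57,440/260 = 220.9231 rolls/day;  effective holding cost H(1 − d/p) = 6.3·(1 − 220.9231/749) = 4.44177
Q* = √(2DS / H_eff) = √(2·57,440·460 / 4.44177) ≈ 3,449.24

3,449 rolls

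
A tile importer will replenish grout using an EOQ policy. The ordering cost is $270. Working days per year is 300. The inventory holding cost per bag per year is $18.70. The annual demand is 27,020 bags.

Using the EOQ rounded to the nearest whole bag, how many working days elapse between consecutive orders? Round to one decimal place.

9.8 days

Q* = √(2·D·S / H) = √(2·27,020·270 / 18.7) = √780,256.7 ≈ 883.32 → Q = 883 bags
Cycle time = (working days × Q)/D = (300 × 883) / 27,020 = 9.804 days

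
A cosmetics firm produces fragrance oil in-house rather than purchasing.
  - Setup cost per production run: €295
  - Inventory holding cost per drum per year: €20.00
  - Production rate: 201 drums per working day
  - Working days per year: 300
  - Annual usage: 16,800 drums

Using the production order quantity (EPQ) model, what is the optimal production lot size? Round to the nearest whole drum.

829 drums

Daily demand d = 16,800/300 = 56.000; p = 201; 1 − d/p = 0.72139
EPQ = √(2DS / (H(1 − d/p)))
    = √(2 × 16,800 × 295 / (20 × 0.72139)) ≈ 828.86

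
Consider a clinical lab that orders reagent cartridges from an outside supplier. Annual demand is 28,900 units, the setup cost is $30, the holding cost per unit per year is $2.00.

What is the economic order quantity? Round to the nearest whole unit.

931 units

Optimal lot size Q* = (2 × 28,900 × $30 / $2)^½ ≈ 931.13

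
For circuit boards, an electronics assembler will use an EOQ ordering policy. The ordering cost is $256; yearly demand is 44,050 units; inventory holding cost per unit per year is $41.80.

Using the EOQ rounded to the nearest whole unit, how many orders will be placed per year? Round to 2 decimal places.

59.93 orders per year

2DS/H = 2·44,050·256/41.8 = 539,559.81
EOQ = √539,559.81 ≈ 734.55 → Q = 735
Orders per year = D/Q = 44,050 / 735 = 59.932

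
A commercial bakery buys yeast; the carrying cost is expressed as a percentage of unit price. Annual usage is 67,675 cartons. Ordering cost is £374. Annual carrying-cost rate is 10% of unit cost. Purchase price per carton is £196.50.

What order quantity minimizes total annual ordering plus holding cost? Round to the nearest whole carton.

H = i·C = 0.1 × £196.5 = £19.6500 per carton-year
Optimal lot size Q* = (2 × 67,675 × £374 / £19.65)^½ ≈ 1,605.03

1,605 cartons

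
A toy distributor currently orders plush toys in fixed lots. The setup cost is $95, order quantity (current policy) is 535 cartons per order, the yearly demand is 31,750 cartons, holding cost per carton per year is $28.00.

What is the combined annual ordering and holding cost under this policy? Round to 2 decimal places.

Orders/yr = 31,750/535 = 59.346; ordering cost = 59.346 × $95 = $5,637.85
Average inventory = 535/2 = 267.5; holding cost = 267.5 × $28 = $7,490.00
Total = $5,637.85 + $7,490.00 = $13,127.85

$13,127.85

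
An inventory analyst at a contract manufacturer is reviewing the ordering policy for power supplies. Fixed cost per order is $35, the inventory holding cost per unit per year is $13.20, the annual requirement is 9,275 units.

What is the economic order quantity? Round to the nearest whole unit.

222 units

EOQ = √(2DS/H) = √(2 × 9,275 × 35 / 13.2)
    = √(49,185.61) ≈ 221.78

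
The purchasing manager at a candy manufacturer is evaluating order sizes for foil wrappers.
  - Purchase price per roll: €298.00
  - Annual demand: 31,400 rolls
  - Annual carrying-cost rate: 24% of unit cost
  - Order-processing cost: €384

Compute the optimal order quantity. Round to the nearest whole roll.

581 rolls

Carrying cost H = €298 × 24% = €71.5200/roll/yr
EOQ = √(2DS/H) = √(2 × 31,400 × 384 / 71.52)
    = √(337,181.21) ≈ 580.67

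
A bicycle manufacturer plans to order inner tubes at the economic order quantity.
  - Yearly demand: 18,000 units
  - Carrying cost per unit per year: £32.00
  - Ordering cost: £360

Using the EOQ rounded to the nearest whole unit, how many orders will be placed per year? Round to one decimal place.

28.3 orders per year

2DS/H = 2·18,000·360/32 = 405,000.00
EOQ = √405,000.00 ≈ 636.40 → Q = 636
Orders per year = D/Q = 18,000 / 636 = 28.302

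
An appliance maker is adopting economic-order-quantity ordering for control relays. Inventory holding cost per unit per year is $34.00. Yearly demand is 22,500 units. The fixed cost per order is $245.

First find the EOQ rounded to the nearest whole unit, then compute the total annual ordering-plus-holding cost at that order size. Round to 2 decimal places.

$19,361.05

2DS/H = 2·22,500·245/34 = 324,264.71
EOQ = √324,264.71 ≈ 569.44 → Q = 569 units
Orders/yr = 22,500/569 = 39.543; ordering cost = 39.543 × $245 = $9,688.05
Average inventory = 569/2 = 284.5; holding cost = 284.5 × $34 = $9,673.00
Total = $9,688.05 + $9,673.00 = $19,361.05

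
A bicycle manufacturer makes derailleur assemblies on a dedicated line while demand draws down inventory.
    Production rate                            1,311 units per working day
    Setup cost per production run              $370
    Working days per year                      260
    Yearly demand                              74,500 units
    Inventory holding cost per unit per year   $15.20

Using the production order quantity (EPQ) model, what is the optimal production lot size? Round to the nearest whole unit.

2,154 units

Daily demand d = 74,500/260 = 286.538; p = 1311; 1 − d/p = 0.78144
EPQ = √(2DS / (H(1 − d/p)))
    = √(2 × 74,500 × 370 / (15.2 × 0.78144)) ≈ 2,154.40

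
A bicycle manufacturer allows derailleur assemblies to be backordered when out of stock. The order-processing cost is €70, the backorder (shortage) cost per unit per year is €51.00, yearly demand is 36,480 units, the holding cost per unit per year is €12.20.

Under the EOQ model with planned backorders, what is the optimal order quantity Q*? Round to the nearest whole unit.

720 units

Basic EOQ = √(2·36,480·70/12.2) = 647.011
Backorder adjustment √((H+b)/b) = √((12.2+51)/51) = 1.1132
Q* = 647.011 × 1.1132 ≈ 720.25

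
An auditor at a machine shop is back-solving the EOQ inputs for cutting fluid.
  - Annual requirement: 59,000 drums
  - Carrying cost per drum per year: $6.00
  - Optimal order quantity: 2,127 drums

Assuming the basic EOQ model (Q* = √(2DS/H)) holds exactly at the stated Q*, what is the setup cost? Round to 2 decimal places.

From Q* = √(2DS/H) ⇒ Q*² = 2DS/H.
S = Q²H / (2D) = 2,127² × 6 / (2 × 59,000) = 230.0405

$230.04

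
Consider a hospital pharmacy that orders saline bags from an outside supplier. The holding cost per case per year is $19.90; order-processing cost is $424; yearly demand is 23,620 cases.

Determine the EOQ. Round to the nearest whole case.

2DS/H = 2·23,620·424/19.9 = 1,006,520.60
EOQ = √1,006,520.60 ≈ 1,003.26

1,003 cases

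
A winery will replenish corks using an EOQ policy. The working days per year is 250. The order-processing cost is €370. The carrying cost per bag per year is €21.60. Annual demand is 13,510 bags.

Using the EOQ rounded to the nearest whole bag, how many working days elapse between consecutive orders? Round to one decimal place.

2DS/H = 2·13,510·370/21.6 = 462,842.59
EOQ = √462,842.59 ≈ 680.33 → Q = 680 bags
T = Q/D × 250 days = 680/13,510 × 250 = 12.583 days

12.6 days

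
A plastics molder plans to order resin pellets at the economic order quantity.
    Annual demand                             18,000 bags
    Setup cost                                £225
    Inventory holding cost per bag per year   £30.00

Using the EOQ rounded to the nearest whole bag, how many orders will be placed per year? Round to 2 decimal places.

34.62 orders per year

2DS/H = 2·18,000·225/30 = 270,000.00
EOQ = √270,000.00 ≈ 519.62 → Q = 520
N = D/Q = 18,000/520 ≈ 34.615 orders/yr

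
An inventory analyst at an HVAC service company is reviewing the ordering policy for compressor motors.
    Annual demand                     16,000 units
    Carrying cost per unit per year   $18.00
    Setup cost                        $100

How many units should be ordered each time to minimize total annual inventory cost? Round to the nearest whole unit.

422 units

Optimal lot size Q* = (2 × 16,000 × $100 / $18)^½ ≈ 421.64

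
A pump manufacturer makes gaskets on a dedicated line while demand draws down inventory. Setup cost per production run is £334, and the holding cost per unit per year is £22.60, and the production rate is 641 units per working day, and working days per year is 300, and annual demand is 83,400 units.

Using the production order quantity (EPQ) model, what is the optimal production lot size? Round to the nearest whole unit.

2,086 units

d = 83,400/300 = 278.0000 units/day;  effective holding cost H(1 − d/p) = 22.6·(1 − 278.0000/641) = 12.79844
Q* = √(2DS / H_eff) = √(2·83,400·334 / 12.79844) ≈ 2,086.38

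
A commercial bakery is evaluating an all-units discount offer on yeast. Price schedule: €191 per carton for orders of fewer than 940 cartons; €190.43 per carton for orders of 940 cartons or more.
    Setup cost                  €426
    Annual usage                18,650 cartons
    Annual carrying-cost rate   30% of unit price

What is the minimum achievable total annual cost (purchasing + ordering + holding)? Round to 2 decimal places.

H₁ = 30%×€191 = €57.3000;  H₂ = 30%×€190.43 = €57.1290
EOQ₁ = √(2×18,650×426/57.3000) = 526.60  (< 940, feasible at tier 1)
EOQ₂ = √(2×18,650×426/57.1290) = 527.39  (< 940 → use Q = 940 at tier-2 price)
TC(tier 1 (EOQ₁), Q≈526.6) = €3,592,324.25
TC(tier 2, Q≈940.0) = €3,586,822.15
Minimum at tier 2: €3,586,822.15

€3,586,822.15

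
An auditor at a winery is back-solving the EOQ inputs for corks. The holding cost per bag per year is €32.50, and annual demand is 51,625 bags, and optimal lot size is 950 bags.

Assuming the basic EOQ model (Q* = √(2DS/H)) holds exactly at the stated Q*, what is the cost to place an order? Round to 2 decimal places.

EOQ relation: Q² = 2DS/H, so rearrange for the unknown.
S = Q²H / (2D) = 950² × 32.5 / (2 × 51,625) = 284.0799

€284.08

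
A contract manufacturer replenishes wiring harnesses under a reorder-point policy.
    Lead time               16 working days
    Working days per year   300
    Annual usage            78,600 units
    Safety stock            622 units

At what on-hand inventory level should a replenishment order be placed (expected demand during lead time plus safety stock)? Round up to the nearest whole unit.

4,814 units

Daily demand d = 78,600 / 300 = 262.000 units/day
Demand during lead time = 262.000 × 16 = 4,192.00
Reorder point = 4,192.00 + 622 = 4,814.00 → round up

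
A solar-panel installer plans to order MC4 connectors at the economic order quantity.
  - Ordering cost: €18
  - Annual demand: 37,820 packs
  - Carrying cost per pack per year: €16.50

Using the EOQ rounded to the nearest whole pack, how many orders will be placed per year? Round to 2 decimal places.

2DS/H = 2·37,820·18/16.5 = 82,516.36
EOQ = √82,516.36 ≈ 287.26 → Q = 287
Orders per year = D/Q = 37,820 / 287 = 131.777

131.78 orders per year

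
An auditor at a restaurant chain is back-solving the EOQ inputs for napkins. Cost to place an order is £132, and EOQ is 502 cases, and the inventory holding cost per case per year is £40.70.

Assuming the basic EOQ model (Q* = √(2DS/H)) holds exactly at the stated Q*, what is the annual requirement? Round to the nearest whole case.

From Q* = √(2DS/H) ⇒ Q*² = 2DS/H.
D = Q²H / (2S) = 502² × 40.7 / (2 × 132) = 38,850.62

38,851 cases per year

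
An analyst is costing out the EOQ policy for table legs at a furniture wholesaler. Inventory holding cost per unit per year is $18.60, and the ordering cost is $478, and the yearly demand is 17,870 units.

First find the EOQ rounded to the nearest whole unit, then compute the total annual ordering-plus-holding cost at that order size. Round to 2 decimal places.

2DS/H = 2·17,870·478/18.6 = 918,479.57
EOQ = √918,479.57 ≈ 958.37 → Q = 958 units
Annual ordering cost = (D/Q)·S = (17,870/958) × 478 = $8,916.35
Annual holding cost  = (Q/2)·H = (958/2) × 18.6 = $8,909.40
Total = $8,916.35 + $8,909.40 = $17,825.75

$17,825.75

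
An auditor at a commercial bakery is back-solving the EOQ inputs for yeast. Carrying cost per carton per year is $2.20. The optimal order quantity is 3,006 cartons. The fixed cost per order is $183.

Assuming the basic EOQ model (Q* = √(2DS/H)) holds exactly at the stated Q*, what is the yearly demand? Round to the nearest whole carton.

Since Q* = (2DS/H)^½, squaring gives Q*²·H = 2DS.
D = Q²H / (2S) = 3,006² × 2.2 / (2 × 183) = 54,314.97

54,315 cartons per year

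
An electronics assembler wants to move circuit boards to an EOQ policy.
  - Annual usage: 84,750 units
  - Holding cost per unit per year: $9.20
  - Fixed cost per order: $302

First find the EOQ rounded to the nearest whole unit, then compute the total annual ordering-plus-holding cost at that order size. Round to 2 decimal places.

$21,701.12

2DS/H = 2·84,750·302/9.2 = 5,564,021.74
EOQ = √5,564,021.74 ≈ 2,358.82 → Q = 2,359 units
Orders/yr = 84,750/2,359 = 35.926; ordering cost = 35.926 × $302 = $10,849.72
Average inventory = 2,359/2 = 1179.5; holding cost = 1179.5 × $9.2 = $10,851.40
Total = $10,849.72 + $10,851.40 = $21,701.12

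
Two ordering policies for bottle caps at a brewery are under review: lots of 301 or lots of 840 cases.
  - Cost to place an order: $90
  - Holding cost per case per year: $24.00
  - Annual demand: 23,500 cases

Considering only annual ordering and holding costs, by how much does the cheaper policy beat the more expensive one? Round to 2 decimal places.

$1,959.28

For each Q, cost = (D/Q)·S + (Q/2)·H.
TC(301) = (23,500/301)×90 + (301/2)×24 = $10,638.58
TC(840) = (23,500/840)×90 + (840/2)×24 = $12,597.86
Cheaper: Q = 301.  Difference = $1,959.28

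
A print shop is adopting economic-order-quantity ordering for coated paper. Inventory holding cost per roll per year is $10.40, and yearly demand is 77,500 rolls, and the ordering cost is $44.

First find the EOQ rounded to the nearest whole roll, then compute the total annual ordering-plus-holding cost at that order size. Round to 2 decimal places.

$8,421.88

2DS/H = 2·77,500·44/10.4 = 655,769.23
EOQ = √655,769.23 ≈ 809.80 → Q = 810 rolls
Orders/yr = 77,500/810 = 95.679; ordering cost = 95.679 × $44 = $4,209.88
Average inventory = 810/2 = 405; holding cost = 405 × $10.4 = $4,212.00
Total = $4,209.88 + $4,212.00 = $8,421.88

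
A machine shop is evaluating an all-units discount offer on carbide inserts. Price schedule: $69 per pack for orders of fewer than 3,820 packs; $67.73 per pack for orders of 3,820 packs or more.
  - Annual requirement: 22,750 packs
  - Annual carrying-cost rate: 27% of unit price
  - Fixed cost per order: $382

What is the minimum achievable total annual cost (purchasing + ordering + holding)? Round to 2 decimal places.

$1,578,060.86

H₁ = 27%×$69 = $18.6300;  H₂ = 27%×$67.73 = $18.2871
EOQ₁ = √(2×22,750×382/18.6300) = 965.90  (< 3,820, feasible at tier 1)
EOQ₂ = √(2×22,750×382/18.2871) = 974.91  (< 3,820 → use Q = 3,820 at tier-2 price)
TC(tier 1 (EOQ₁), Q≈965.9) = $1,587,744.67
TC(tier 2, Q≈3,820.0) = $1,578,060.86
Minimum at tier 2: $1,578,060.86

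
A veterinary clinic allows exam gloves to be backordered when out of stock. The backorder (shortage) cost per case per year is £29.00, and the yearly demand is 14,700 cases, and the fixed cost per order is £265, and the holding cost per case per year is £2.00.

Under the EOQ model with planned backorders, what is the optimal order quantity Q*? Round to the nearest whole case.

2,041 cases

Q* = √(2DS/H) · √((H + b)/b)
   = √(2 × 14,700 × 265 / 2) · √((2 + 29) / 29)
   = 1,973.702 × 1.0339 ≈ 2,040.63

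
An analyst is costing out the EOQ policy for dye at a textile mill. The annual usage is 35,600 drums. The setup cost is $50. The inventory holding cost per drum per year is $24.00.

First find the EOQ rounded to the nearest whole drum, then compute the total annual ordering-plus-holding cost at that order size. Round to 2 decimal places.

$9,243.38

Optimal lot size Q* = (2 × 35,600 × $50 / $24)^½ ≈ 385.14 → Q = 385 drums
Ordering: D/Q × S = 35,600/385 × $50 = $4,623.38
Holding:  Q/2 × H = 385/2 × $24 = $4,620.00
Total = $4,623.38 + $4,620.00 = $9,243.38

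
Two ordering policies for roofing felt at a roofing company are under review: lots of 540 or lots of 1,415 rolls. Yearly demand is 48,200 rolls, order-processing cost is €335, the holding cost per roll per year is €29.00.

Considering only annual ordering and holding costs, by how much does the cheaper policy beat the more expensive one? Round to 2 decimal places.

€5,803.04

Annual cost at Q: ordering D·S/Q plus holding Q·H/2.
TC(540) = (48,200/540)×335 + (540/2)×29 = €37,731.85
TC(1,415) = (48,200/1,415)×335 + (1,415/2)×29 = €31,928.81
Cheaper: Q = 1,415.  Difference = €5,803.04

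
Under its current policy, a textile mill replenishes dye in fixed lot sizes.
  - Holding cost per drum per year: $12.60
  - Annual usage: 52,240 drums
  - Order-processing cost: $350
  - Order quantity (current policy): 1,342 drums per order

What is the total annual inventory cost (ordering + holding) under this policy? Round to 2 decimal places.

$22,079.04

Ordering: D/Q × S = 52,240/1,342 × $350 = $13,624.44
Holding:  Q/2 × H = 1,342/2 × $12.6 = $8,454.60
Total = $13,624.44 + $8,454.60 = $22,079.04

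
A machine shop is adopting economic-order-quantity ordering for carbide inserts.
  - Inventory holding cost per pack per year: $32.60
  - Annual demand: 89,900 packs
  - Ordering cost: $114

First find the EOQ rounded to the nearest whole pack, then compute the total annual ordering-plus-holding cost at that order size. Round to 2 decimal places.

Q* = √(2·D·S / H) = √(2·89,900·114 / 32.6) = √628,748.5 ≈ 792.94 → Q = 793 packs
Ordering: D/Q × S = 89,900/793 × $114 = $12,923.83
Holding:  Q/2 × H = 793/2 × $32.6 = $12,925.90
Total = $12,923.83 + $12,925.90 = $25,849.73

$25,849.73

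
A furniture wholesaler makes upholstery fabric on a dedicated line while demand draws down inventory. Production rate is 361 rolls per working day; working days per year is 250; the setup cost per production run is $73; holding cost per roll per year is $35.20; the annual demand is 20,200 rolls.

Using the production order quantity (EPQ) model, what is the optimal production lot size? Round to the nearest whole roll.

d = 20,200/250 = 80.8000 rolls/day;  effective holding cost H(1 − d/p) = 35.2·(1 − 80.8000/361) = 27.32144
Q* = √(2DS / H_eff) = √(2·20,200·73 / 27.32144) ≈ 328.55

329 rolls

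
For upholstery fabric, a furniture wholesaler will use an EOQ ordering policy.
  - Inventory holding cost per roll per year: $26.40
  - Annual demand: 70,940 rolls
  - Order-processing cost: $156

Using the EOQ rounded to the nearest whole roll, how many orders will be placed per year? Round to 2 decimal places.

Q* = √(2·D·S / H) = √(2·70,940·156 / 26.4) = √838,381.8 ≈ 915.63 → Q = 916
N = D/Q = 70,940/916 ≈ 77.445 orders/yr

77.45 orders per year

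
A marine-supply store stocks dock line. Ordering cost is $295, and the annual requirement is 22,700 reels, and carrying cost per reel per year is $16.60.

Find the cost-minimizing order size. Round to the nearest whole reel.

Q* = √(2·D·S / H) = √(2·22,700·295 / 16.6) = √806,807.2 ≈ 898.22

898 reels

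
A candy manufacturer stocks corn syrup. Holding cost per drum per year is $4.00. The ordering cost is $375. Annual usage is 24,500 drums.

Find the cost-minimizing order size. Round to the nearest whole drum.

2,143 drums

Optimal lot size Q* = (2 × 24,500 × $375 / $4)^½ ≈ 2,143.30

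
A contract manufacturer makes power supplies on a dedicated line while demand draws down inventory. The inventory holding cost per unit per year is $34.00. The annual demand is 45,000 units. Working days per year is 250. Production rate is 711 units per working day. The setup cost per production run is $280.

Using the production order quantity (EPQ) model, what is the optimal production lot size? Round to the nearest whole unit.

996 units

Daily demand d = 45,000/250 = 180.000; p = 711; 1 − d/p = 0.74684
EPQ = √(2DS / (H(1 − d/p)))
    = √(2 × 45,000 × 280 / (34 × 0.74684)) ≈ 996.20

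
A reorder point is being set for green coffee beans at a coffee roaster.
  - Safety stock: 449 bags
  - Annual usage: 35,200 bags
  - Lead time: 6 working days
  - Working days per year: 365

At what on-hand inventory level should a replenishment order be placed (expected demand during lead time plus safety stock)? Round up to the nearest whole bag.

Daily demand d = 35,200 / 365 = 96.438 bags/day
Demand during lead time = 96.438 × 6 = 578.63
Reorder point = 578.63 + 449 = 1,027.63 → round up

1,028 bags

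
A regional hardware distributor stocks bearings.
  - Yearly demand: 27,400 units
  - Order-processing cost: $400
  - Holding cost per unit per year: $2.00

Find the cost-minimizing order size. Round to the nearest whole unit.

2DS/H = 2·27,400·400/2 = 10,960,000.00
EOQ = √10,960,000.00 ≈ 3,310.59

3,311 units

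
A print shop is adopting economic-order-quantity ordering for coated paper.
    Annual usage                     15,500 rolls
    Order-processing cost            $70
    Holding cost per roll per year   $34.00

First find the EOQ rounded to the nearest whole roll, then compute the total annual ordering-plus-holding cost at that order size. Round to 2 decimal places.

$8,589.54

EOQ = √(2DS/H) = √(2 × 15,500 × 70 / 34)
    = √(63,823.53) ≈ 252.63 → Q = 253 rolls
Annual ordering cost = (D/Q)·S = (15,500/253) × 70 = $4,288.54
Annual holding cost  = (Q/2)·H = (253/2) × 34 = $4,301.00
Total = $4,288.54 + $4,301.00 = $8,589.54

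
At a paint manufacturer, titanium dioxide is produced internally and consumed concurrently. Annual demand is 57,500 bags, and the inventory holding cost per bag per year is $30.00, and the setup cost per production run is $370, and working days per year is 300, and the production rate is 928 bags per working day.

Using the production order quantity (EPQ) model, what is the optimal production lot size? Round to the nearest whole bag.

1,337 bags

Daily demand d = 57,500/300 = 191.667; p = 928; 1 − d/p = 0.79346
EPQ = √(2DS / (H(1 − d/p)))
    = √(2 × 57,500 × 370 / (30 × 0.79346)) ≈ 1,336.98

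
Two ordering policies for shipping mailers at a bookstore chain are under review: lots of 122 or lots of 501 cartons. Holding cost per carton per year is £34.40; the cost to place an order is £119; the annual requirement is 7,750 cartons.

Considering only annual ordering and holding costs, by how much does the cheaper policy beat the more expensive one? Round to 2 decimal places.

TC(Q) = (D/Q)S + (Q/2)H
TC(122) = (7,750/122)×119 + (122/2)×34.4 = £9,657.83
TC(501) = (7,750/501)×119 + (501/2)×34.4 = £10,458.02
Cheaper: Q = 122.  Difference = £800.19

£800.19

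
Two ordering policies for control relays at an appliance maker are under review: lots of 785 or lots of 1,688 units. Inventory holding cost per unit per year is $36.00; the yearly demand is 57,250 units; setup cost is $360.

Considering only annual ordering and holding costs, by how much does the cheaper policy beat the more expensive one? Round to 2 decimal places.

For each Q, cost = (D/Q)·S + (Q/2)·H.
TC(785) = (57,250/785)×360 + (785/2)×36 = $40,384.78
TC(1,688) = (57,250/1,688)×360 + (1,688/2)×36 = $42,593.72
Cheaper: Q = 785.  Difference = $2,208.94

$2,208.94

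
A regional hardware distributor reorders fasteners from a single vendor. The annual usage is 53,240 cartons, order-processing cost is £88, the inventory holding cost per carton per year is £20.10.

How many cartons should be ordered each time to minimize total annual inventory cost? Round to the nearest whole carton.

683 cartons

Optimal lot size Q* = (2 × 53,240 × £88 / £20.1)^½ ≈ 682.77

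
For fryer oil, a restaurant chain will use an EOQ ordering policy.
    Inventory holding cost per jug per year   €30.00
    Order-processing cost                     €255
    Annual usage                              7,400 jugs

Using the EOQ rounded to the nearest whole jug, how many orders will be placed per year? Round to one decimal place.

2DS/H = 2·7,400·255/30 = 125,800.00
EOQ = √125,800.00 ≈ 354.68 → Q = 355
N = D/Q = 7,400/355 ≈ 20.845 orders/yr

20.8 orders per year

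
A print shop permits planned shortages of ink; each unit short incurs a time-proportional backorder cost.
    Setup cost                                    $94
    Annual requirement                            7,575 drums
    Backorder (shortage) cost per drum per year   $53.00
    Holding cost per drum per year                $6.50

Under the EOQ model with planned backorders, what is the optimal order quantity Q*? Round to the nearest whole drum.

Basic EOQ = √(2·7,575·94/6.5) = 468.073
Backorder adjustment √((H+b)/b) = √((6.5+53)/53) = 1.0595
Q* = 468.073 × 1.0595 ≈ 495.95

496 drums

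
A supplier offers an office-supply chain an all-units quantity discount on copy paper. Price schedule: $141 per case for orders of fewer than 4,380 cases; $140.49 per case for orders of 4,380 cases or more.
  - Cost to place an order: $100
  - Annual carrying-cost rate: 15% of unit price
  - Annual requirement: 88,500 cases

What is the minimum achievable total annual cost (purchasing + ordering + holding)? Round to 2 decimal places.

$12,481,536.51

H₁ = 15%×$141 = $21.1500;  H₂ = 15%×$140.49 = $21.0735
EOQ₁ = √(2×88,500×100/21.1500) = 914.81  (< 4,380, feasible at tier 1)
EOQ₂ = √(2×88,500×100/21.0735) = 916.47  (< 4,380 → use Q = 4,380 at tier-2 price)
TC(tier 1 (EOQ₁), Q≈914.8) = $12,497,848.26
TC(tier 2, Q≈4,380.0) = $12,481,536.51
Minimum at tier 2: $12,481,536.51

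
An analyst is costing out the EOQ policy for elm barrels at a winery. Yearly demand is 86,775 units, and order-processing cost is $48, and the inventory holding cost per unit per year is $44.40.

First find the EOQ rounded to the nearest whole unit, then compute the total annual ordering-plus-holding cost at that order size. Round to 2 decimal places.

EOQ = √(2DS/H) = √(2 × 86,775 × 48 / 44.4)
    = √(187,621.62) ≈ 433.15 → Q = 433 units
Annual ordering cost = (D/Q)·S = (86,775/433) × 48 = $9,619.40
Annual holding cost  = (Q/2)·H = (433/2) × 44.4 = $9,612.60
Total = $9,619.40 + $9,612.60 = $19,232.00

$19,232.00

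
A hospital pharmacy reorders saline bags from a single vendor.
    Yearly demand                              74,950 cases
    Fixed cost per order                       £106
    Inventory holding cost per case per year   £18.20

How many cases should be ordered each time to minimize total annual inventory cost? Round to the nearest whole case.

934 cases

2DS/H = 2·74,950·106/18.2 = 873,043.96
EOQ = √873,043.96 ≈ 934.37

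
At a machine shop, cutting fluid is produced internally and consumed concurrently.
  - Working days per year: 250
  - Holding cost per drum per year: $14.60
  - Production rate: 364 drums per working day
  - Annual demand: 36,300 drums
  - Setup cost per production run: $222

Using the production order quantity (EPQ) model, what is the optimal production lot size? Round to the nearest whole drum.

Daily demand d = 36,300/250 = 145.200; p = 364; 1 − d/p = 0.60110
EPQ = √(2DS / (H(1 − d/p)))
    = √(2 × 36,300 × 222 / (14.6 × 0.60110)) ≈ 1,355.18

1,355 drums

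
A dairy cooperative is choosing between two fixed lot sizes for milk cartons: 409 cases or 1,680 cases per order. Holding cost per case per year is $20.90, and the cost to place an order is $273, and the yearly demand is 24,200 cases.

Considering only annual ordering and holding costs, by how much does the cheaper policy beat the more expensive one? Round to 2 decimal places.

$1,061.39

TC(Q) = (D/Q)S + (Q/2)H
TC(409) = (24,200/409)×273 + (409/2)×20.9 = $20,427.11
TC(1,680) = (24,200/1,680)×273 + (1,680/2)×20.9 = $21,488.50
|ΔTC| = |$20,427.11 − $21,488.50| = $1,061.39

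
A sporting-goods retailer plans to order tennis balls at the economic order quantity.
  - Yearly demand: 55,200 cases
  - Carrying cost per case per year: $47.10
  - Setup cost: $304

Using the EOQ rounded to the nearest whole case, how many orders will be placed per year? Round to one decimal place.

65.4 orders per year

EOQ = √(2DS/H) = √(2 × 55,200 × 304 / 47.1)
    = √(712,560.51) ≈ 844.13 → Q = 844
Orders per year = D/Q = 55,200 / 844 = 65.403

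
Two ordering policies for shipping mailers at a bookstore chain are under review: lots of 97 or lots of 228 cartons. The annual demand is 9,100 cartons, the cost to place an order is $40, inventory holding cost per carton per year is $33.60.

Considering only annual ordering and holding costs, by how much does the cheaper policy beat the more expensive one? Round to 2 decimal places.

TC(Q) = (D/Q)S + (Q/2)H
TC(97) = (9,100/97)×40 + (97/2)×33.6 = $5,382.18
TC(228) = (9,100/228)×40 + (228/2)×33.6 = $5,426.89
Lots of 97 are cheaper by $44.71.

$44.71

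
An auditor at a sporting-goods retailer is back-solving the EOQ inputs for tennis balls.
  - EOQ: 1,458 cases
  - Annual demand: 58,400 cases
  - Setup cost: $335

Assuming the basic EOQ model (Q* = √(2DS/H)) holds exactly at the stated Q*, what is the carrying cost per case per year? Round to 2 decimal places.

$18.41

EOQ relation: Q² = 2DS/H, so rearrange for the unknown.
H = 2DS / Q² = 2 × 58,400 × 335 / 1,458² = 18.4066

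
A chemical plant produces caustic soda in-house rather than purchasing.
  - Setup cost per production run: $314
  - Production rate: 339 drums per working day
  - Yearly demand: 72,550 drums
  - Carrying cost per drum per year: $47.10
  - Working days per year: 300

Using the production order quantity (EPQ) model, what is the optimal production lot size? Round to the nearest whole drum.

1,837 drums

d = 72,550/300 = 241.8333 drums/day;  effective holding cost H(1 − d/p) = 47.1·(1 − 241.8333/339) = 13.50015
Q* = √(2DS / H_eff) = √(2·72,550·314 / 13.50015) ≈ 1,837.09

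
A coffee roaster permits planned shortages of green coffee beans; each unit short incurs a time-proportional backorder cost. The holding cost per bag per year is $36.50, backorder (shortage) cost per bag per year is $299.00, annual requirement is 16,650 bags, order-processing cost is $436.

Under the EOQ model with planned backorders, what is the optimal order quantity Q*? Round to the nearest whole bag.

Basic EOQ = √(2·16,650·436/36.5) = 630.694
Backorder adjustment √((H+b)/b) = √((36.5+299)/299) = 1.0593
Q* = 630.694 × 1.0593 ≈ 668.08

668 bags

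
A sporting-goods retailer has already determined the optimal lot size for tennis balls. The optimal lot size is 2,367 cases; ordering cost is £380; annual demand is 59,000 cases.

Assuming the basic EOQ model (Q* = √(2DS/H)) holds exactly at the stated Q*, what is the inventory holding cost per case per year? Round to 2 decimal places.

EOQ relation: Q² = 2DS/H, so rearrange for the unknown.
H = 2DS / Q² = 2 × 59,000 × 380 / 2,367² = 8.0033

£8.00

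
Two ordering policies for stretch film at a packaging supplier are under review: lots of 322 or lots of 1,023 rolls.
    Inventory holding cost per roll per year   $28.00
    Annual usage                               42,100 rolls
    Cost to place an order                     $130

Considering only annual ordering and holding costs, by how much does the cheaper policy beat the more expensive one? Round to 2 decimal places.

$1,832.94

Annual cost at Q: ordering D·S/Q plus holding Q·H/2.
TC(322) = (42,100/322)×130 + (322/2)×28 = $21,504.89
TC(1,023) = (42,100/1,023)×130 + (1,023/2)×28 = $19,671.95
Lots of 1,023 are cheaper by $1,832.94.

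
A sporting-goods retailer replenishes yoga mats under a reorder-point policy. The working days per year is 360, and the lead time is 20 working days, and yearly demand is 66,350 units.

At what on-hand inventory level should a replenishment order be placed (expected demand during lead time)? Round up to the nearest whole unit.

3,687 units

Daily demand d = 66,350 / 360 = 184.306 units/day
Demand during lead time = 184.306 × 20 = 3,686.11
Reorder point = 3,686.11 → round up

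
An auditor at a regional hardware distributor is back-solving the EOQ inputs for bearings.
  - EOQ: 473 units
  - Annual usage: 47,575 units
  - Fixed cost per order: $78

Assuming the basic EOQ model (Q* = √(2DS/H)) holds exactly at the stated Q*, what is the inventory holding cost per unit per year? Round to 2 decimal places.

From Q* = √(2DS/H) ⇒ Q*² = 2DS/H.
H = 2DS / Q² = 2 × 47,575 × 78 / 473² = 33.1727

$33.17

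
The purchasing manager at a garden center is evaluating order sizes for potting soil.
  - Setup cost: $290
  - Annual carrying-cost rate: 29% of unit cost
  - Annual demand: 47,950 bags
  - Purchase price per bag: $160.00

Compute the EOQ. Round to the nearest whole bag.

774 bags

H = i·C = 0.29 × $160 = $46.4000 per bag-year
Optimal lot size Q* = (2 × 47,950 × $290 / $46.4)^½ ≈ 774.19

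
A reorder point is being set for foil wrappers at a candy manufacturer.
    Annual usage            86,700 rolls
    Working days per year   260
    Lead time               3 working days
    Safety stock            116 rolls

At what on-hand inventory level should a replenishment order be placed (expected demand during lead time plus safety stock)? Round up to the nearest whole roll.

Daily demand d = 86,700 / 260 = 333.462 rolls/day
Demand during lead time = 333.462 × 3 = 1,000.38
Reorder point = 1,000.38 + 116 = 1,116.38 → round up

1,117 rolls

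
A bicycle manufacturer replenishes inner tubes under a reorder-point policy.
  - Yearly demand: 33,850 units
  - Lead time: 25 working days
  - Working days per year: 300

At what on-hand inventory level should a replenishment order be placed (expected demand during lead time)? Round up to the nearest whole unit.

Daily demand d = 33,850 / 300 = 112.833 units/day
Demand during lead time = 112.833 × 25 = 2,820.83
Reorder point = 2,820.83 → round up

2,821 units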